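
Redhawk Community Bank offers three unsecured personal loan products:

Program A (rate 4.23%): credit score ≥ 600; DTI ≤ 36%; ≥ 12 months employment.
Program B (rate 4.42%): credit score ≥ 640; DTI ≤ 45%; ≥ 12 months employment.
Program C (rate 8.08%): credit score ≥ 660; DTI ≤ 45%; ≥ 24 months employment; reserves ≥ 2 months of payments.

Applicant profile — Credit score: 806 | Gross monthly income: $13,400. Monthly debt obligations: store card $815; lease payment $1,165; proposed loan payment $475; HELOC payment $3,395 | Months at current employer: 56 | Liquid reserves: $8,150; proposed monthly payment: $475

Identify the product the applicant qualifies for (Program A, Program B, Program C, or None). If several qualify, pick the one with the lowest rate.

Total debts = (815 + 1,165 + 475 + 3,395) = 5,850; DTI = 5,850/13,400 = 43.7%.
Reserves = 8,150/475 = 17.2 months.
Program A: score 806 ≥ 600; DTI 43.7% > 36%; employment 56 ≥ 12 mo → does not qualify.
Program B: score 806 ≥ 640; DTI 43.7% ≤ 45%; employment 56 ≥ 12 mo → qualifies.
Program C: score 806 ≥ 660; DTI 43.7% ≤ 45%; employment 56 ≥ 24 mo; reserves 17.2 ≥ 2 mo → qualifies.
Qualifying: Program B, Program C. Lowest rate is 4.42% → Program B.

Program B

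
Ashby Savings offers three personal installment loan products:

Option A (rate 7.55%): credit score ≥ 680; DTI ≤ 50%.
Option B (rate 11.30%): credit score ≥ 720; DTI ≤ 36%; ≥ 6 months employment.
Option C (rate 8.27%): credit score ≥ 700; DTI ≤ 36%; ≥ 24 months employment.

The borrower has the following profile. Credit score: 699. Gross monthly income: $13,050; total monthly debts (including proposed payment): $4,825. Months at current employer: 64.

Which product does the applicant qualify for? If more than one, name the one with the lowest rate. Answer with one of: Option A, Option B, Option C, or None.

DTI = 4,825/13,050 = 37%.
Option A: score 699 ≥ 680; DTI 37% ≤ 50% → qualifies.
Option B: score 699 < 720; DTI 37% > 36%; employment 64 ≥ 6 mo → does not qualify.
Option C: score 699 < 700; DTI 37% > 36%; employment 64 ≥ 24 mo → does not qualify.

Option A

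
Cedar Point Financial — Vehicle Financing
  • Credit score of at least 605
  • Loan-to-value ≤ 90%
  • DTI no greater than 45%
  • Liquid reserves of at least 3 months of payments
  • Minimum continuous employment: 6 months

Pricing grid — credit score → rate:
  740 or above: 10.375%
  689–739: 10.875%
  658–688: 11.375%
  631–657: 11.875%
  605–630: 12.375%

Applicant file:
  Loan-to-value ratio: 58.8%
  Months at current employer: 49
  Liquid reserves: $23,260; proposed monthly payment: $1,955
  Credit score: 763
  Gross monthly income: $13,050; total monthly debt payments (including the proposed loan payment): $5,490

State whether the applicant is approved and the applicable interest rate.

Credit score 763 ≥ 605 (meets minimum)
Liquid reserves cover 23,260/1,955 = 11.9 months — ≥ 3 required
Employment 49 ≥ 6 months
LTV 58.8% ≤ 90%
Debt-to-income = 5,490/13,050 = 42.1% — meets 45% limit
All requirements met. Score 763 falls in the 740 or above tier → 10.375%.

Approved at 10.375%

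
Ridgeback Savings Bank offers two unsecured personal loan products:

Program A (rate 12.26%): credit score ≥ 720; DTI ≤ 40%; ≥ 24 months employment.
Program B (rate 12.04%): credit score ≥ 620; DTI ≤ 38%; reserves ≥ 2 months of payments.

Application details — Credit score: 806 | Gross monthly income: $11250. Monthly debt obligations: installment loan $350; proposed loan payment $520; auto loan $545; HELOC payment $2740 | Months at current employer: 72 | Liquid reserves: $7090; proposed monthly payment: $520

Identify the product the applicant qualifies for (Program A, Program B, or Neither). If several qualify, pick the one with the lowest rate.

Program B

Total debts = (350 + 520 + 545 + 2,740) = 4,155; DTI = 4,155/11,250 = 36.9%.
Reserves = 7,090/520 = 13.6 months.
Program A: score 806 ≥ 720; DTI 36.9% ≤ 40%; employment 72 ≥ 24 mo → qualifies.
Program B: score 806 ≥ 620; DTI 36.9% ≤ 38%; reserves 13.6 ≥ 2 mo → qualifies.
Qualifying: Program A, Program B. Lowest rate is 12.04% → Program B.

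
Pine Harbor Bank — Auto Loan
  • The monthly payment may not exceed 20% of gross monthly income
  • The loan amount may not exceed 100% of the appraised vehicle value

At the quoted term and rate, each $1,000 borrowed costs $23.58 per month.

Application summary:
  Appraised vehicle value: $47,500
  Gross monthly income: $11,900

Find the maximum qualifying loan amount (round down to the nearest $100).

$47,500

Payment cap: 20% × $11,900 = $2,380/month.
At $23.58 per $1,000, that supports 2,380/23.58 × 1,000 ≈ $100,932 → $100,900.
LTV cap: 100% × $47,500 = $47,500 → $47,500.
Binding constraint: loan-to-value.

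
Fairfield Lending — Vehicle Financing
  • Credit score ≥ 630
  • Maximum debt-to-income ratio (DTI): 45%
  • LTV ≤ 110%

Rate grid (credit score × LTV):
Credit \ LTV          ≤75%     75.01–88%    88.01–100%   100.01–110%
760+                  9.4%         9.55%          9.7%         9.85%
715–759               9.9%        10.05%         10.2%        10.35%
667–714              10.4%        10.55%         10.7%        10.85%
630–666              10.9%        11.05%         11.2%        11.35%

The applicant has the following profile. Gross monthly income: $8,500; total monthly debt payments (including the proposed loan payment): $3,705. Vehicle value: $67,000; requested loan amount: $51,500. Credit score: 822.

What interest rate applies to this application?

9.55%

Credit score 822 ≥ 630; DTI: 3,705 ÷ 8,500 = 43.6%, within the 45% cap
LTV = 51,500/67,000 = 76.9% ≤ 110%
Score 822 is in the 760+ band; LTV 76.9% is in the 75.01–88% band → 9.55%.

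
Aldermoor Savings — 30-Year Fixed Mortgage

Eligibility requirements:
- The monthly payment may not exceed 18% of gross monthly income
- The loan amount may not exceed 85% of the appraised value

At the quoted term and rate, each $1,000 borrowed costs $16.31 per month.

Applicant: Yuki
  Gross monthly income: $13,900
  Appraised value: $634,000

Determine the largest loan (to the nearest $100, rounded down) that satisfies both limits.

Payment cap: 18% × $13,900 = $2,502/month.
At $16.31 per $1,000, that supports 2,502/16.31 × 1,000 ≈ $153,402 → $153,400.
LTV cap: 85% × $634,000 = $538,900 → $538,900.
Binding constraint: payment-to-income.

$153,400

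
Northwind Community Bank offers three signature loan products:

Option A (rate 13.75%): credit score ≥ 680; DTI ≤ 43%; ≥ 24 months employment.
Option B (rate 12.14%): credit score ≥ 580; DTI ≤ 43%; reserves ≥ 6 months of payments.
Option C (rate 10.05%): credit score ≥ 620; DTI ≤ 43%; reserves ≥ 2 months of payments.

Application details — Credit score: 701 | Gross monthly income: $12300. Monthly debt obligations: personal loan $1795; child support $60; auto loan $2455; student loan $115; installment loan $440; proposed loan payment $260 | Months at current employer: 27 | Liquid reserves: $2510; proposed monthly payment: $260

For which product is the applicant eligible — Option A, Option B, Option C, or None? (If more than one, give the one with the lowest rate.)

Option C

Total debts = (1,795 + 60 + 2,455 + 115 + 440 + 260) = 5,125; DTI = 5,125/12,300 = 41.7%.
Reserves = 2,510/260 = 9.7 months.
Option A: score 701 ≥ 680; DTI 41.7% ≤ 43%; employment 27 ≥ 24 mo → qualifies.
Option B: score 701 ≥ 580; DTI 41.7% ≤ 43%; reserves 9.7 ≥ 6 mo → qualifies.
Option C: score 701 ≥ 620; DTI 41.7% ≤ 43%; reserves 9.7 ≥ 2 mo → qualifies.
Qualifying: Option A, Option B, Option C. Lowest rate is 10.05% → Option C.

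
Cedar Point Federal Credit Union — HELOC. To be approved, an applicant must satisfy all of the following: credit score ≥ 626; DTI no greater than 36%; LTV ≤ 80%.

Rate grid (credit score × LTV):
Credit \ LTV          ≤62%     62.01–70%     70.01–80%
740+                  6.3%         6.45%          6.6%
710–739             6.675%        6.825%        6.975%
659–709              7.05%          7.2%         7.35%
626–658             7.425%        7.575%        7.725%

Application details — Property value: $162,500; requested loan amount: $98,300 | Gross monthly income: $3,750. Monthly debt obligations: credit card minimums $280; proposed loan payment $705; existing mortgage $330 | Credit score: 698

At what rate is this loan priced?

7.05%

Credit score 698 ≥ 626; Total monthly debts = (280 + 705 + 330) = 1,315. DTI: 1,315 ÷ 3,750 = 35.1%, within the 36% cap
LTV = 98,300/162,500 = 60.5% ≤ 80%
Score 698 is in the 659–709 band; LTV 60.5% is in the ≤62% band → 7.05%.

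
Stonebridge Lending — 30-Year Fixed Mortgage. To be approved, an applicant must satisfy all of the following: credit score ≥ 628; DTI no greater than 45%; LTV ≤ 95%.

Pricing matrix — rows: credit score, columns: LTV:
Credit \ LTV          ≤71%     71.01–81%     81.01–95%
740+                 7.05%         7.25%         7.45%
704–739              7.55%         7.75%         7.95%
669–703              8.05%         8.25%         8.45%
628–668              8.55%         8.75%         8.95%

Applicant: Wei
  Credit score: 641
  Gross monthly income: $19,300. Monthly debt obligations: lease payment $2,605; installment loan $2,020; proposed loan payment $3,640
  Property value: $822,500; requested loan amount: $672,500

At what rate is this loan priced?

8.95%

Credit score 641 ≥ 628; Total monthly debts = (2,605 + 2,020 + 3,640) = 8,265. DTI = 8,265/19,300 = 42.8% ≤ 45%
LTV: 672,500 ÷ 822,500 = 81.8%, within 95% cap
Credit 641 → row 628–668; LTV 81.8% → column 81.01–95%. Grid cell → 8.95%.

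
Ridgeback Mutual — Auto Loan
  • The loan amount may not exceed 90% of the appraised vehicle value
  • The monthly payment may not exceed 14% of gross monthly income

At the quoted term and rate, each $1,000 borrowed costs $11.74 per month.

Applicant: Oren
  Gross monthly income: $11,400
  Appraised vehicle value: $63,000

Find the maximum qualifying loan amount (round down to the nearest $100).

$56,700

Payment cap: 14% × $11,400 = $1,596/month.
At $11.74 per $1,000, that supports 1,596/11.74 × 1,000 ≈ $135,945 → $135,900.
LTV cap: 90% × $63,000 = $56,700 → $56,700.
Binding constraint: loan-to-value.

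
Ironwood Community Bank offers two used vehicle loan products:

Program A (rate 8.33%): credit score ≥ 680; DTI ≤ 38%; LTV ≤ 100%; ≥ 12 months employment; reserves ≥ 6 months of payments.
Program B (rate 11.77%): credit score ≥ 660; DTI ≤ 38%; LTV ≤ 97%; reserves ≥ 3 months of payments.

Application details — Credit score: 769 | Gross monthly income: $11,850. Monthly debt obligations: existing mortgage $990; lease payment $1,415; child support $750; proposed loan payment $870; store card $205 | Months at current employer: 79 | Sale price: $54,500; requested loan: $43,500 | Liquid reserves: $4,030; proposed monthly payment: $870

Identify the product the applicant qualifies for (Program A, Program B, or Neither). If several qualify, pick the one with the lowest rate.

Program B

Total debts = (990 + 1,415 + 750 + 870 + 205) = 4,230; DTI = 4,230/11,850 = 35.7%.
LTV = 43,500/54,500 = 79.8%.
Reserves = 4,030/870 = 4.6 months.
Program A: score 769 ≥ 680; DTI 35.7% ≤ 38%; LTV 79.8% ≤ 100%; employment 79 ≥ 12 mo; reserves 4.6 < 6 mo → does not qualify.
Program B: score 769 ≥ 660; DTI 35.7% ≤ 38%; LTV 79.8% ≤ 97%; reserves 4.6 ≥ 3 mo → qualifies.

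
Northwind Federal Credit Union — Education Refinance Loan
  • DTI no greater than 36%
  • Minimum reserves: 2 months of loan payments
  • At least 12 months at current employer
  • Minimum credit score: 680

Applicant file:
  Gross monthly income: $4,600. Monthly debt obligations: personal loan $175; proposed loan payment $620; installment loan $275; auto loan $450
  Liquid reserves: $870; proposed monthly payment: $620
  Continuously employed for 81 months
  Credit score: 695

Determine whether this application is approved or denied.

Denied

Total monthly debts = (175 + 620 + 275 + 450) = 1,520. DTI: 1,520 ÷ 4,600 = 33%, within the 36% cap
Reserves = 870/620 = 1.4 months < 2
Employment 81 ≥ 12 months
Credit score 695 ≥ 680 (meets)
Fails on reserves.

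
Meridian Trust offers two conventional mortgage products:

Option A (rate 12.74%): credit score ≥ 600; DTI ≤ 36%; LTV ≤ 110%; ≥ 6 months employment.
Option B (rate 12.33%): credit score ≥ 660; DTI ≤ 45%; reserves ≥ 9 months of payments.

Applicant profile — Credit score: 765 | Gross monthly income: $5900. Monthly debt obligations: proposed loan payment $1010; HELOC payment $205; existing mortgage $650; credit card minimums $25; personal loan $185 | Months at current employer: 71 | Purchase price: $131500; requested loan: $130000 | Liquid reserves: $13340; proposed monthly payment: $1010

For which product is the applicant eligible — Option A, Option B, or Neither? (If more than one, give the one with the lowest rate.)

Total debts = (1,010 + 205 + 650 + 25 + 185) = 2,075; DTI = 2,075/5,900 = 35.2%.
LTV = 130,000/131,500 = 98.9%.
Reserves = 13,340/1,010 = 13.2 months.
Option A: score 765 ≥ 600; DTI 35.2% ≤ 36%; LTV 98.9% ≤ 110%; employment 71 ≥ 6 mo → qualifies.
Option B: score 765 ≥ 660; DTI 35.2% ≤ 45%; reserves 13.2 ≥ 9 mo → qualifies.
Qualifying: Option A, Option B. Lowest rate is 12.33% → Option B.

Option B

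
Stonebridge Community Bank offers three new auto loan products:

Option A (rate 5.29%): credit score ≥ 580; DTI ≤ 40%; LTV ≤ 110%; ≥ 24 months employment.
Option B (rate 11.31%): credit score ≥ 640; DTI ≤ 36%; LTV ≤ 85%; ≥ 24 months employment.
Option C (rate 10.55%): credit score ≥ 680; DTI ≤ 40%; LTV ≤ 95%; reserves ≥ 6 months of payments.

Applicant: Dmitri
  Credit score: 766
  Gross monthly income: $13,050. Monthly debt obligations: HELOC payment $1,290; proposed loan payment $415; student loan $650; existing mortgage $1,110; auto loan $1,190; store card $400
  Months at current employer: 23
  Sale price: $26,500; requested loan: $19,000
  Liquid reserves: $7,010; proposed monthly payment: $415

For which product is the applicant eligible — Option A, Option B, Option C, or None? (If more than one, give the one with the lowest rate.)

Total debts = (1,290 + 415 + 650 + 1,110 + 1,190 + 400) = 5,055; DTI = 5,055/13,050 = 38.7%.
LTV = 19,000/26,500 = 71.7%.
Reserves = 7,010/415 = 16.9 months.
Option A: score 766 ≥ 580; DTI 38.7% ≤ 40%; LTV 71.7% ≤ 110%; employment 23 < 24 mo → does not qualify.
Option B: score 766 ≥ 640; DTI 38.7% > 36%; LTV 71.7% ≤ 85%; employment 23 < 24 mo → does not qualify.
Option C: score 766 ≥ 680; DTI 38.7% ≤ 40%; LTV 71.7% ≤ 95%; reserves 16.9 ≥ 6 mo → qualifies.

Option C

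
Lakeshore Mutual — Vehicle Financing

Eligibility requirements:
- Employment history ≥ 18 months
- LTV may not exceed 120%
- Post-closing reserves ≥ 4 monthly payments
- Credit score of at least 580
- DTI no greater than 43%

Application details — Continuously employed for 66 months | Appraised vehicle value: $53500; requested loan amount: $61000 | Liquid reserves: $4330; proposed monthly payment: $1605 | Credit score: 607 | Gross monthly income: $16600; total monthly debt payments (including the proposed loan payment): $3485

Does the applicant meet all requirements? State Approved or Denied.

Employment 66 ≥ 18 months
LTV = 61,000/53,500 = 114% ≤ 120%
Reserves = 4,330/1,605 = 2.7 months < 4
Credit score 607 ≥ 580 (meets)
DTI = 3,485/16,600 = 21% ≤ 43%
Fails on reserves.

Denied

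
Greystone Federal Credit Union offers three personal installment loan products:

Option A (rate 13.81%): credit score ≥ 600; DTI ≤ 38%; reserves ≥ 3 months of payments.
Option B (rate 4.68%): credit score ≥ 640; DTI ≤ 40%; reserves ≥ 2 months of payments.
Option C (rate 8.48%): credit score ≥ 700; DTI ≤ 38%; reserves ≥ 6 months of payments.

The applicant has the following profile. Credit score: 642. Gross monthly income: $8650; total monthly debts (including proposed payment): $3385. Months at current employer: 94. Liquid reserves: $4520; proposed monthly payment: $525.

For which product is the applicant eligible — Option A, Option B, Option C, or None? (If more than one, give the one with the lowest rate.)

Option B

DTI = 3,385/8,650 = 39.1%.
Reserves = 4,520/525 = 8.6 months.
Option A: score 642 ≥ 600; DTI 39.1% > 38%; reserves 8.6 ≥ 3 mo → does not qualify.
Option B: score 642 ≥ 640; DTI 39.1% ≤ 40%; reserves 8.6 ≥ 2 mo → qualifies.
Option C: score 642 < 700; DTI 39.1% > 38%; reserves 8.6 ≥ 6 mo → does not qualify.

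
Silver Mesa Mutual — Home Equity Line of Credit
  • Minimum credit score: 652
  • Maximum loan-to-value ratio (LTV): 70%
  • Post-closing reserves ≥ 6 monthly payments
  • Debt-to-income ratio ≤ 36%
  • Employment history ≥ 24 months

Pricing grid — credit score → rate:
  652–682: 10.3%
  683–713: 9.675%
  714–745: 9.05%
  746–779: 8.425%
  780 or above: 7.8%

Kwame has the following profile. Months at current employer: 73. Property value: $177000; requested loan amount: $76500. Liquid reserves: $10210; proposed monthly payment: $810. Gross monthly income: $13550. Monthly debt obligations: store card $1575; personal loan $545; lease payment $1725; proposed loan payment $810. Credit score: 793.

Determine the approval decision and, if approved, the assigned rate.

Credit score 793 ≥ 652 (meets minimum)
Total monthly debts = (1,575 + 545 + 1,725 + 810) = 4,655. Debt-to-income = 4,655/13,550 = 34.4% — meets 36% limit
Reserves: 10,210 ÷ 810 = 12.6 months (meets 6-month minimum)
LTV = 76,500/177,000 = 43.2% ≤ 70%
Employment 73 ≥ 24 months
All requirements met. Score 793 falls in the 780 or above tier → 7.8%.

Approved at 7.8%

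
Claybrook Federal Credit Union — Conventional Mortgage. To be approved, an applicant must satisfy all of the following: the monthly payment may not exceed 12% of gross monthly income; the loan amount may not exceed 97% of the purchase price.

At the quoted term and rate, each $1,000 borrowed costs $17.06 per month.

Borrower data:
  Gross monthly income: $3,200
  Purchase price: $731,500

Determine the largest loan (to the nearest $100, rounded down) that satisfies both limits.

$22,500

Payment cap: 12% × $3,200 = $384/month.
At $17.06 per $1,000, that supports 384/17.06 × 1,000 ≈ $22,508 → $22,500.
LTV cap: 97% × $731,500 = $709,555 → $709,500.
Binding constraint: payment-to-income.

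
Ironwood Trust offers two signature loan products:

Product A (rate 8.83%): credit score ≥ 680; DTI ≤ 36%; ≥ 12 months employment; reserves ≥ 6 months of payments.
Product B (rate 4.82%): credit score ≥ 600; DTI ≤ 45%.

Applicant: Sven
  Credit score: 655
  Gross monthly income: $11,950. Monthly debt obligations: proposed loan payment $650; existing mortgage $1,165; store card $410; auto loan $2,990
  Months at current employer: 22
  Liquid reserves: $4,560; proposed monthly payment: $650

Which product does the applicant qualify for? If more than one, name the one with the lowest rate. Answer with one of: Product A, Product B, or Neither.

Product B

Total debts = (650 + 1,165 + 410 + 2,990) = 5,215; DTI = 5,215/11,950 = 43.6%.
Reserves = 4,560/650 = 7.0 months.
Product A: score 655 < 680; DTI 43.6% > 36%; employment 22 ≥ 12 mo; reserves 7.0 ≥ 6 mo → does not qualify.
Product B: score 655 ≥ 600; DTI 43.6% ≤ 45% → qualifies.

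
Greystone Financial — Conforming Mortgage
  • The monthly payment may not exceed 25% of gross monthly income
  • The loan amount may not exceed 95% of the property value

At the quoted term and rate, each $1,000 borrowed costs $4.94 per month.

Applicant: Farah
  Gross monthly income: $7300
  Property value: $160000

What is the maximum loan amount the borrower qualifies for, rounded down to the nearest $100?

Payment cap: 25% × $7,300 = $1,825/month.
At $4.94 per $1,000, that supports 1,825/4.94 × 1,000 ≈ $369,433 → $369,400.
LTV cap: 95% × $160,000 = $152,000 → $152,000.
Binding constraint: loan-to-value.

$152,000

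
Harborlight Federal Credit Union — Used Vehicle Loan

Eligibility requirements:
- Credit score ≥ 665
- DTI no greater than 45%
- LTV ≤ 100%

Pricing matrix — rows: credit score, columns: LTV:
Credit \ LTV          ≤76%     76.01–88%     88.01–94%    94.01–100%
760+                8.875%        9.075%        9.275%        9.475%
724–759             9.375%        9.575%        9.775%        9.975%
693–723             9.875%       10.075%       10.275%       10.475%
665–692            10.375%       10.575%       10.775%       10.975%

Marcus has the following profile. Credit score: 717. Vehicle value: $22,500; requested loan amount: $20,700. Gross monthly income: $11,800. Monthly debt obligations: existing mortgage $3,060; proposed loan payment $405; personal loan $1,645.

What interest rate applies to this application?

10.275%

Credit score 717 ≥ 665; Total monthly debts = (3,060 + 405 + 1,645) = 5,110. Debt-to-income = 5,110/11,800 = 43.3% — meets 45% limit
LTV: 20,700 ÷ 22,500 = 92%, within 100% cap
Row: 717 falls in 693–723. Column: 92% falls in 88.01–94%. Rate = 10.275%.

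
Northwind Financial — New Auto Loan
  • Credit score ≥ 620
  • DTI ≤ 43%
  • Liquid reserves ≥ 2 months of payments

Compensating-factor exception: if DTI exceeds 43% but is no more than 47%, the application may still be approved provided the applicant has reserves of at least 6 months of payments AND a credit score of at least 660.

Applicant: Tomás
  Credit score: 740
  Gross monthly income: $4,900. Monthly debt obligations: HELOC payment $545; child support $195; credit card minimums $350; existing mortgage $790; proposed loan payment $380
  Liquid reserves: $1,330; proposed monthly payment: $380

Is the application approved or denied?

Credit score 740 ≥ 620 (meets base)
Total debts = (545 + 195 + 350 + 790 + 380) = 2,260. DTI: 2,260 ÷ 4,900 = 46.1%, over the 43% base limit.
Reserves = 1,330/380 = 3.5 months ≥ 2
46.1% falls in the override range (43%–47%), so the compensating-factor test applies.
Override check — reserves: 3.5 mo (short of 6); score: 740 (ok).
Compensating-factor requirement not fully met.

Denied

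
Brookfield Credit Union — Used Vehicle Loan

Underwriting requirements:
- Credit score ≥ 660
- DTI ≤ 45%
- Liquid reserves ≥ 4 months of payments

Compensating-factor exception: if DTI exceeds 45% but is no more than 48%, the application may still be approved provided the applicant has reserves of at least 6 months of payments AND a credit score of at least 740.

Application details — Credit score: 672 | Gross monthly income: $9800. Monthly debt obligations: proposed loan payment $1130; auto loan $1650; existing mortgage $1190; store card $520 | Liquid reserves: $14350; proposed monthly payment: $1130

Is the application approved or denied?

Credit score 672 ≥ 660 (meets base)
Total debts = (1,130 + 1,650 + 1,190 + 520) = 4,490. DTI = 4,490/9,800 = 45.8% > 45% — standard DTI limit exceeded.
Liquid reserves cover 14,350/1,130 = 12.7 months — ≥ 4 required
DTI 45.8% is within the 45%–48% exception band; checking compensating factors.
Override check — reserves: 12.7 mo (ok); score: 672 (below 740).
Override conditions not both satisfied; exception does not apply.

Denied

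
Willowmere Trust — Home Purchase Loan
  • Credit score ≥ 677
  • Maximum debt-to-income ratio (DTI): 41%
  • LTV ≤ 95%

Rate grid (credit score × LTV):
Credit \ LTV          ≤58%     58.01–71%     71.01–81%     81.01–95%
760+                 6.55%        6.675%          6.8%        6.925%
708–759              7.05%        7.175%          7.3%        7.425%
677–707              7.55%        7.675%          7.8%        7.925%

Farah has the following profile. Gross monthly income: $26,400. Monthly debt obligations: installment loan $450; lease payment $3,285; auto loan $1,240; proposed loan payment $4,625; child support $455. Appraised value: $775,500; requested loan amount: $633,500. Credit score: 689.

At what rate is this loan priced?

7.925%

Credit score 689 ≥ 677; Total monthly debts = (450 + 3,285 + 1,240 + 4,625 + 455) = 10,055. Debt-to-income = 10,055/26,400 = 38.1% — meets 41% limit
LTV = 633,500/775,500 = 81.7% ≤ 95%
Credit 689 → row 677–707; LTV 81.7% → column 81.01–95%. Grid cell → 7.925%.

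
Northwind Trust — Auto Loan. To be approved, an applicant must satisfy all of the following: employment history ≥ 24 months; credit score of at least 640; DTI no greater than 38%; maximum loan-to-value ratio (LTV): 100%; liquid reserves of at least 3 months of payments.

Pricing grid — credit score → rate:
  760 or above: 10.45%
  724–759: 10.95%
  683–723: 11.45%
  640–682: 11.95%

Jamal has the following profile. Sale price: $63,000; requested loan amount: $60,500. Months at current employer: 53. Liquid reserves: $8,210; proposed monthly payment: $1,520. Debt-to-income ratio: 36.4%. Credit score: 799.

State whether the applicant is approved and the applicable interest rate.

Credit score 799 ≥ 640 (meets minimum)
Loan-to-value = 60,500/63,000 = 96% — pass (100% max)
Employment 53 ≥ 24 months
DTI 36.4% is within the 38% limit
Reserves: 8,210 ÷ 1,520 = 5.4 months (meets 3-month minimum)
All requirements met. Score 799 falls in the 760 or above tier → 10.45%.

Approved at 10.45%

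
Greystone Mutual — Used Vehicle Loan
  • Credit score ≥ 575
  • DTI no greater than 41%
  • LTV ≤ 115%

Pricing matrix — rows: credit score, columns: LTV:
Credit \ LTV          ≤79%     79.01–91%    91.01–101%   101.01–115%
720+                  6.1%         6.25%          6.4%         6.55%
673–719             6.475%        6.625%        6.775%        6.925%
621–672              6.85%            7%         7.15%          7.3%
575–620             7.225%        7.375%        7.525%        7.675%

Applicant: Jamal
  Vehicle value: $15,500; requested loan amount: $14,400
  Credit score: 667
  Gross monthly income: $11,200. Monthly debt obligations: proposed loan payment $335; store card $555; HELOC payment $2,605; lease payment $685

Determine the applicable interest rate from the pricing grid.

Credit score 667 ≥ 575; Total monthly debts = (335 + 555 + 2,605 + 685) = 4,180. DTI = 4,180/11,200 = 37.3% ≤ 41%
LTV: 14,400 ÷ 15,500 = 92.9%, within 115% cap
Credit 667 → row 621–672; LTV 92.9% → column 91.01–101%. Grid cell → 7.15%.

7.15%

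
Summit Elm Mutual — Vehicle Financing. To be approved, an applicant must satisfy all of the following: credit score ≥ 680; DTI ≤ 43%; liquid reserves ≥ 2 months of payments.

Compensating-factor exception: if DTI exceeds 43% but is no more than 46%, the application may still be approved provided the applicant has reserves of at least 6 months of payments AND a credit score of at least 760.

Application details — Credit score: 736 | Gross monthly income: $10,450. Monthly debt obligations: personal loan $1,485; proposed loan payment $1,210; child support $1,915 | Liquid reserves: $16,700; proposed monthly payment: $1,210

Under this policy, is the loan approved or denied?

Denied

Credit score 736 ≥ 680 (meets base)
Total debts = (1,485 + 1,210 + 1,915) = 4,610. DTI = 4,610/10,450 = 44.1% > 43% — standard DTI limit exceeded.
Reserves = 16,700/1,210 = 13.8 months ≥ 2
DTI 44.1% is within the 43%–46% exception band; checking compensating factors.
Reserves 13.8 ≥ 6 months; credit score 736 < 760.
Compensating-factor requirement not fully met.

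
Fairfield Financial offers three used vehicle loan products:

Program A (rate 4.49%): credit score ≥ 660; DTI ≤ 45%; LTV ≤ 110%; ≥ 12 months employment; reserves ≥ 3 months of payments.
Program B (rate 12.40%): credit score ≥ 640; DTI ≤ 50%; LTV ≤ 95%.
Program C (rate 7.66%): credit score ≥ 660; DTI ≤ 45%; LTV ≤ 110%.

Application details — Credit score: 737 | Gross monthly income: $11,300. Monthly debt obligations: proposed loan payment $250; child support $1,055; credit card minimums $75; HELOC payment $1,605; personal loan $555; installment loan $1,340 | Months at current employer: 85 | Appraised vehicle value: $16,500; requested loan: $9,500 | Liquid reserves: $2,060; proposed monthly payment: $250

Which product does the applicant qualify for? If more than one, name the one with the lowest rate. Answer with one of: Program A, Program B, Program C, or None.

Program A

Total debts = (250 + 1,055 + 75 + 1,605 + 555 + 1,340) = 4,880; DTI = 4,880/11,300 = 43.2%.
LTV = 9,500/16,500 = 57.6%.
Reserves = 2,060/250 = 8.2 months.
Program A: score 737 ≥ 660; DTI 43.2% ≤ 45%; LTV 57.6% ≤ 110%; employment 85 ≥ 12 mo; reserves 8.2 ≥ 3 mo → qualifies.
Program B: score 737 ≥ 640; DTI 43.2% ≤ 50%; LTV 57.6% ≤ 95% → qualifies.
Program C: score 737 ≥ 660; DTI 43.2% ≤ 45%; LTV 57.6% ≤ 110% → qualifies.
Qualifying: Program A, Program B, Program C. Lowest rate is 4.49% → Program A.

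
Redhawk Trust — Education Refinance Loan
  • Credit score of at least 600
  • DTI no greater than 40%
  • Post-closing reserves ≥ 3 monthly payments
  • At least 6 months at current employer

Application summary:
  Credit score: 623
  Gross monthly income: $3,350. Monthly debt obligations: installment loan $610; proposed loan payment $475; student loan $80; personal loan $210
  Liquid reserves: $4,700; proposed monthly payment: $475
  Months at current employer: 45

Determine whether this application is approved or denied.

Credit score 623 ≥ 600 (meets)
Total monthly debts = (610 + 475 + 80 + 210) = 1,375. DTI = 1,375/3,350 = 41% > 40%
Liquid reserves cover 4,700/475 = 9.9 months — ≥ 3 required
Employment 45 ≥ 6 months
Fails on DTI.

Denied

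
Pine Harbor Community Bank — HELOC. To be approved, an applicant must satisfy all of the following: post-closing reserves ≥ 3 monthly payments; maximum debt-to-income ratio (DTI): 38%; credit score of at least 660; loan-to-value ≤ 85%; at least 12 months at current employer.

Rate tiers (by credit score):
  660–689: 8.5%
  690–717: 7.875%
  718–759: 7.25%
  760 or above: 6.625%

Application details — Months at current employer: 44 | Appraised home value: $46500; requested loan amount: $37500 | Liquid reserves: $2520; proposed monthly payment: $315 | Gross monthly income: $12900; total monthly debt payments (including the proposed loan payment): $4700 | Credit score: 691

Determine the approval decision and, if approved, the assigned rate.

Credit score 691 ≥ 660 (meets minimum)
DTI = 4,700/12,900 = 36.4% ≤ 38%
Employment 44 ≥ 12 months
LTV: 37,500 ÷ 46,500 = 80.6%, within 85% cap
Reserves: 2,520 ÷ 315 = 8.0 months (meets 3-month minimum)
All requirements met. Score 691 falls in the 690–717 tier → 7.875%.

Approved at 7.875%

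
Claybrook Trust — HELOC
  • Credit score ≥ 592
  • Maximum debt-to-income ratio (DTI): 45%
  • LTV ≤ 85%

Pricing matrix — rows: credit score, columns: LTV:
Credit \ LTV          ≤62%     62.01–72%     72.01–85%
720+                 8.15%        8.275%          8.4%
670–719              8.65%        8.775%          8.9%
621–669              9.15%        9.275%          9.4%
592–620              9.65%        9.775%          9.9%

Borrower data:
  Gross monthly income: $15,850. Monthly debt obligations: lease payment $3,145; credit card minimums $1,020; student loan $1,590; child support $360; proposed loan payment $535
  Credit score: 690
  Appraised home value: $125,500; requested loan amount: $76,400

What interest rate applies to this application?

Credit score 690 ≥ 592; Total monthly debts = (3,145 + 1,020 + 1,590 + 360 + 535) = 6,650. Debt-to-income = 6,650/15,850 = 42% — meets 45% limit
LTV = 76,400/125,500 = 60.9% ≤ 85%
Row: 690 falls in 670–719. Column: 60.9% falls in ≤62%. Rate = 8.65%.

8.65%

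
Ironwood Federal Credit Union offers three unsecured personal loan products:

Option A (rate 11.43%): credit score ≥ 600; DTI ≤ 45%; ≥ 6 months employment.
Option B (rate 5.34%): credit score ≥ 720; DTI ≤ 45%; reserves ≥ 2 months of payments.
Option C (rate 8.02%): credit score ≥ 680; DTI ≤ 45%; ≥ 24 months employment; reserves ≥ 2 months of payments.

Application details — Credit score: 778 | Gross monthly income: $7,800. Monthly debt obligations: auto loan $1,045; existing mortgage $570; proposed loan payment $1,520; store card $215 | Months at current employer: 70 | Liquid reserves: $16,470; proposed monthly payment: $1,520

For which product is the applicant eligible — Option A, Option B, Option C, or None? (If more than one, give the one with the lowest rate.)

Total debts = (1,045 + 570 + 1,520 + 215) = 3,350; DTI = 3,350/7,800 = 42.9%.
Reserves = 16,470/1,520 = 10.8 months.
Option A: score 778 ≥ 600; DTI 42.9% ≤ 45%; employment 70 ≥ 6 mo → qualifies.
Option B: score 778 ≥ 720; DTI 42.9% ≤ 45%; reserves 10.8 ≥ 2 mo → qualifies.
Option C: score 778 ≥ 680; DTI 42.9% ≤ 45%; employment 70 ≥ 24 mo; reserves 10.8 ≥ 2 mo → qualifies.
Qualifying: Option A, Option B, Option C. Lowest rate is 5.34% → Option B.

Option B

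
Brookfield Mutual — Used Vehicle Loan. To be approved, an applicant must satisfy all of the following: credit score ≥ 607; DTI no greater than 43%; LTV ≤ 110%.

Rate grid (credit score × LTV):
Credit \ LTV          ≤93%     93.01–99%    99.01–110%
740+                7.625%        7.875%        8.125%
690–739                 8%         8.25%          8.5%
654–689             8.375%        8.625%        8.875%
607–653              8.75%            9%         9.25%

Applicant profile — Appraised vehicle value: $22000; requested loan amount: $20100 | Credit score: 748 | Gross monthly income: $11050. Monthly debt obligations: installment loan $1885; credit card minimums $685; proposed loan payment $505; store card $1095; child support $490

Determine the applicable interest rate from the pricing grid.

Credit score 748 ≥ 607; Total monthly debts = (1,885 + 685 + 505 + 1,095 + 490) = 4,660. Debt-to-income = 4,660/11,050 = 42.2% — meets 43% limit
LTV = 20,100/22,000 = 91.4% ≤ 110%
Row: 748 falls in 740+. Column: 91.4% falls in ≤93%. Rate = 7.625%.

7.625%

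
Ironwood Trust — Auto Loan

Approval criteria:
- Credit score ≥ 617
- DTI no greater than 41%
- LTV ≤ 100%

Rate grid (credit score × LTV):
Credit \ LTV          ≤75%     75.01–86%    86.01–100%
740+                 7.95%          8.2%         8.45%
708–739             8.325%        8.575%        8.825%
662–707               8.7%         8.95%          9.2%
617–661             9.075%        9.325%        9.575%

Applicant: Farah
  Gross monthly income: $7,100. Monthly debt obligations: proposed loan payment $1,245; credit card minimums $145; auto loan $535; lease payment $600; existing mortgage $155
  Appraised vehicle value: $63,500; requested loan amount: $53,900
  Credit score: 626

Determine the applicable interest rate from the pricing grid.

Credit score 626 ≥ 617; Total monthly debts = (1,245 + 145 + 535 + 600 + 155) = 2,680. DTI: 2,680 ÷ 7,100 = 37.7%, within the 41% cap
Loan-to-value = 53,900/63,500 = 84.9% — pass (100% max)
Credit 626 → row 617–661; LTV 84.9% → column 75.01–86%. Grid cell → 9.325%.

9.325%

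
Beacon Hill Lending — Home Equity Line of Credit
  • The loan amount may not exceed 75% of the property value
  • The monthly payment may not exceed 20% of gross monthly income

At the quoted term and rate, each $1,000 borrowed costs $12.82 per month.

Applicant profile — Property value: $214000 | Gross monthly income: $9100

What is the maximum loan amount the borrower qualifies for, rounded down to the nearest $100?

$141,900

Payment cap: 20% × $9,100 = $1,820/month.
At $12.82 per $1,000, that supports 1,820/12.82 × 1,000 ≈ $141,965 → $141,900.
LTV cap: 75% × $214,000 = $160,500 → $160,500.
Binding constraint: payment-to-income.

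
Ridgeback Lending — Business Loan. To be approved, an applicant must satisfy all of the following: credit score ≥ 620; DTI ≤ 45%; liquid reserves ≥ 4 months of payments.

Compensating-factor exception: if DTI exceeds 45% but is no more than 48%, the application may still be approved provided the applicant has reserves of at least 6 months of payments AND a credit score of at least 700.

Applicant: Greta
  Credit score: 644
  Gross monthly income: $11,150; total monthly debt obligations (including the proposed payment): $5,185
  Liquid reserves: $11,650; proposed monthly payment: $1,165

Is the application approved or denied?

Denied

Credit score 644 ≥ 620 (meets base)
DTI = 5,185/11,150 = 46.5% > 45% — standard DTI limit exceeded.
Reserves: 11,650 ÷ 1,165 = 10.0 months (meets 4-month minimum)
46.5% falls in the override range (45%–48%), so the compensating-factor test applies.
Reserves 10.0 ≥ 6 months; credit score 644 < 700.
Override conditions not both satisfied; exception does not apply.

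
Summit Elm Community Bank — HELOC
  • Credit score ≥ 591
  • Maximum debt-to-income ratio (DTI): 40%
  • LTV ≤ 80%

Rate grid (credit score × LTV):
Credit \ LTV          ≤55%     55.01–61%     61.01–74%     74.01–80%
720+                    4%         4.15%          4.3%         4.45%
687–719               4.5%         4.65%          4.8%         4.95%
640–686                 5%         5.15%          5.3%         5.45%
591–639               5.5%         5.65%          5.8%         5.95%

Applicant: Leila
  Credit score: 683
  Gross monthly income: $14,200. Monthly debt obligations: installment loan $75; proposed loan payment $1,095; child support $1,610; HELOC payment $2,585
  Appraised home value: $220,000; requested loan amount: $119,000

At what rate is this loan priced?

Credit score 683 ≥ 591; Total monthly debts = (75 + 1,095 + 1,610 + 2,585) = 5,365. Debt-to-income = 5,365/14,200 = 37.8% — meets 40% limit
LTV: 119,000 ÷ 220,000 = 54.1%, within 80% cap
Score 683 is in the 640–686 band; LTV 54.1% is in the ≤55% band → 5%.

5%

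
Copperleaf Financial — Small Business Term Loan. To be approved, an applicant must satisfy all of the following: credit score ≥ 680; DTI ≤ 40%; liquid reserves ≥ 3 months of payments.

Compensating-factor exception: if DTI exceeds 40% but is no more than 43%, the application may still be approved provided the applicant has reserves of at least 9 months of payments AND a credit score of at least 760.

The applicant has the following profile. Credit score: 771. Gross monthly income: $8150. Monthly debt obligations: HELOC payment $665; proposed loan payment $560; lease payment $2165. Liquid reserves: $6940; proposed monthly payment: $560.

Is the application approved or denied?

Credit score 771 ≥ 680 (meets base)
Total debts = (665 + 560 + 2,165) = 3,390. DTI: 3,390 ÷ 8,150 = 41.6%, over the 40% base limit.
Liquid reserves cover 6,940/560 = 12.4 months — ≥ 3 required
41.6% falls in the override range (40%–43%), so the compensating-factor test applies.
Override check — reserves: 12.4 mo (ok); score: 771 (ok).
Both override conditions satisfied; DTI exception granted.

Approved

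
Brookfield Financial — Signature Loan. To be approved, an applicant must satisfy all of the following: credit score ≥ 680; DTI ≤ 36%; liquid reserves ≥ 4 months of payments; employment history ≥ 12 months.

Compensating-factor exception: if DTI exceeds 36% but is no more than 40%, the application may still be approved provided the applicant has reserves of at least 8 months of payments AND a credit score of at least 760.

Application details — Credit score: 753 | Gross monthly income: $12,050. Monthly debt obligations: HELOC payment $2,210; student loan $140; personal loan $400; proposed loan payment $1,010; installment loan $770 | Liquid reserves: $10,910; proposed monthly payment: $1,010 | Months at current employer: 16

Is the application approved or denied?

Credit score 753 ≥ 680 (meets base)
Total debts = (2,210 + 140 + 400 + 1,010 + 770) = 4,530. DTI: 4,530 ÷ 12,050 = 37.6%, over the 36% base limit.
Liquid reserves cover 10,910/1,010 = 10.8 months — ≥ 4 required
Employment 16 ≥ 12 months
DTI 37.6% is within the 36%–40% exception band; checking compensating factors.
Reserves 10.8 ≥ 8 months; credit score 753 < 760.
Compensating-factor requirement not fully met.

Denied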